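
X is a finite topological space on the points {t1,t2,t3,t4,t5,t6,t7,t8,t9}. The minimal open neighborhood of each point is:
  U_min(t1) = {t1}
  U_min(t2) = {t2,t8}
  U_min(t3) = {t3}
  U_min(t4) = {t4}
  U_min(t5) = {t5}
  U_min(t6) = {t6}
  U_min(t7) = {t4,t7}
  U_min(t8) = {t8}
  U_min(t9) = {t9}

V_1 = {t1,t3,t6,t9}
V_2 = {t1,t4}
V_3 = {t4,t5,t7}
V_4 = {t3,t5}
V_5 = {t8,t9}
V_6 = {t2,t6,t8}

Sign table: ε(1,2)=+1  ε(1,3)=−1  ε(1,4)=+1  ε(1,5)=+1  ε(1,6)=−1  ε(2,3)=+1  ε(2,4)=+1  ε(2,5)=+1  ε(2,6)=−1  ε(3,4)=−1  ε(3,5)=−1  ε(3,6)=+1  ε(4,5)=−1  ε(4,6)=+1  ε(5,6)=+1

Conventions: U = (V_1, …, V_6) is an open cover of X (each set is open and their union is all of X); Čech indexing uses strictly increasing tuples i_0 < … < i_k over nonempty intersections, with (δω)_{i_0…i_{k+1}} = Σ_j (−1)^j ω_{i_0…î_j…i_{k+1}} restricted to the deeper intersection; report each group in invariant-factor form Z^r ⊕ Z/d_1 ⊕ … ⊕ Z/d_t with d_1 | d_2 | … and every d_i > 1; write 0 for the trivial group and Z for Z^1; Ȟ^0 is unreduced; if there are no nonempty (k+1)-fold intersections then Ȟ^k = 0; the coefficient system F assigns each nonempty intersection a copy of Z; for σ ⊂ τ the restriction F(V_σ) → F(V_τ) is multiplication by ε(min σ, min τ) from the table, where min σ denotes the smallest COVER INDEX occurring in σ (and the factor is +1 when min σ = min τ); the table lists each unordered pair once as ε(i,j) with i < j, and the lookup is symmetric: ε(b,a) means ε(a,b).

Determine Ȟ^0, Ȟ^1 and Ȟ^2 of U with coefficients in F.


Ȟ^0 ≅ 0,  Ȟ^1 ≅ Z ⊕ Z/2,  Ȟ^2 ≅ 0

nerve simplices:
  V12={t1} V14={t3} V15={t9} V16={t6} V23={t4} V34={t5} V56={t8}
C dims 6,7; δ0: rk 6, SNF 1^5·2
degree 0: 6−6−0 = 0 → Ȟ^0 ≅ 0
degree 1: 7−0−6 = 1 plus torsion [2] → Ȟ^1 ≅ Z ⊕ Z/2
degree 2: 0−0−0 = 0 → Ȟ^2 ≅ 0


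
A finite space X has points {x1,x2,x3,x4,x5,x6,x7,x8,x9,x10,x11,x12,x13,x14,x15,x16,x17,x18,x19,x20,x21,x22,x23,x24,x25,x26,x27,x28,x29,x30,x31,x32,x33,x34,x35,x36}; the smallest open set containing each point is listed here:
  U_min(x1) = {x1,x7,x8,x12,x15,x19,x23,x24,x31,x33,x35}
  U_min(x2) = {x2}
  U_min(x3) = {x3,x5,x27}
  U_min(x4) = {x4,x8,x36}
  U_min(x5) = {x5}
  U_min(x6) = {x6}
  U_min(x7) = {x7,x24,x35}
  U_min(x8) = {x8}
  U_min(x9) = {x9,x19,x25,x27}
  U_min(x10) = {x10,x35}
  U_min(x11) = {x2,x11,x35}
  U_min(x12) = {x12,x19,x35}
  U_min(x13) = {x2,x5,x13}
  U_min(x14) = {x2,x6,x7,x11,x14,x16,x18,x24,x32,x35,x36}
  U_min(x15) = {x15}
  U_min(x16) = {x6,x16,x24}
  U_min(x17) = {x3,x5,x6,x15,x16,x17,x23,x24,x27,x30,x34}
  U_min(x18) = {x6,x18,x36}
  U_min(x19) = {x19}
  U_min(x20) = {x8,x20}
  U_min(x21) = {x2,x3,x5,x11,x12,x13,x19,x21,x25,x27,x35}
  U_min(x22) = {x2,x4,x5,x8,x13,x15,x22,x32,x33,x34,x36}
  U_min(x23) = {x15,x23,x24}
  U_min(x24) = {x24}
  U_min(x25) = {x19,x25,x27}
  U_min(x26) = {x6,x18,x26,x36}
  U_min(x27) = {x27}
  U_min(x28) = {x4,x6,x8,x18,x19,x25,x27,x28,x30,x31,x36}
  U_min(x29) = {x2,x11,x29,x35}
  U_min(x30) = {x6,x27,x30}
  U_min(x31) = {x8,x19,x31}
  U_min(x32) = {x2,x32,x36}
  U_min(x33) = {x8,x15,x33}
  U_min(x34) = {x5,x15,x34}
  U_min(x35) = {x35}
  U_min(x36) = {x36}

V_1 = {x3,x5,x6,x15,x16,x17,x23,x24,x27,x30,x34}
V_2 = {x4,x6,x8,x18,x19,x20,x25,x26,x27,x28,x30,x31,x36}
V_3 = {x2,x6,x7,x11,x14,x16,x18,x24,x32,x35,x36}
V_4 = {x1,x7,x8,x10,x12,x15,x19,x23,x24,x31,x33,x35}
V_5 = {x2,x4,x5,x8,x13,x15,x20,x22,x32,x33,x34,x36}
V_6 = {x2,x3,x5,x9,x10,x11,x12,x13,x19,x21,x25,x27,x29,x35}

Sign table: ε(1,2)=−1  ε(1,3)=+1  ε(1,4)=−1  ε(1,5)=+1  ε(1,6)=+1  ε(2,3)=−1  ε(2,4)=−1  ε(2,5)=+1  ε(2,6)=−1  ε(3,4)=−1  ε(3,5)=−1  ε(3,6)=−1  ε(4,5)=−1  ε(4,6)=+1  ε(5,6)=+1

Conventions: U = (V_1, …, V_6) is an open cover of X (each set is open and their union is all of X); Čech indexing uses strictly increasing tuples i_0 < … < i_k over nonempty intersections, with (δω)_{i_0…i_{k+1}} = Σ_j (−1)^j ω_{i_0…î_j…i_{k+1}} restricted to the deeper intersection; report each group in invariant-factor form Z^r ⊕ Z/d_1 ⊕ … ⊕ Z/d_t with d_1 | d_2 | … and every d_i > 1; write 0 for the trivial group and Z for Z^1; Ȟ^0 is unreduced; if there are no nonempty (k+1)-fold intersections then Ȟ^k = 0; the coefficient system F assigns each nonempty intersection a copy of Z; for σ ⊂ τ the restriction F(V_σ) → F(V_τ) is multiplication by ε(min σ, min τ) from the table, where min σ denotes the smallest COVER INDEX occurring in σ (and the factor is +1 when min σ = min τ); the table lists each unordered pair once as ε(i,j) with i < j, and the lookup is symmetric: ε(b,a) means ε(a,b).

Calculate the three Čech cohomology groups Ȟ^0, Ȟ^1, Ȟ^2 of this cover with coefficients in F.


Ȟ^0 = 0; Ȟ^1 = Z/2; Ȟ^2 = Z

nerve of the cover:
  V12={x6,x27,x30} V13={x6,x16,x24} V14={x15,x23,x24} V15={x5,x15,x34} V16={x3,x5,x27} V23={x6,x18,x36} V24={x8,x19,x31} V25={x4,x8,x20,x36} V26={x19,x25,x27} V34={x7,x24,x35} V35={x2,x32,x36} V36={x2,x11,x35} V45={x8,x15,x33} V46={x10,x12,x19,x35} V56={x2,x5,x13}
  V123={x6} V126={x27} V134={x24} V145={x15} V156={x5} V235={x36} V245={x8} V246={x19} V346={x35} V356={x2}
C dims 6,15,10; δ0: rk 6, SNF 1^5·2; δ1: rk 9, SNF 1^9
Ȟ^0 = (6 − 6) − 0 = 0, so Ȟ^0 ≅ 0
Ȟ^1 = (15 − 9) − 6 = 0 plus torsion [2], so Ȟ^1 ≅ Z/2
Ȟ^2 = (10 − 0) − 9 = 1, so Ȟ^2 ≅ Z


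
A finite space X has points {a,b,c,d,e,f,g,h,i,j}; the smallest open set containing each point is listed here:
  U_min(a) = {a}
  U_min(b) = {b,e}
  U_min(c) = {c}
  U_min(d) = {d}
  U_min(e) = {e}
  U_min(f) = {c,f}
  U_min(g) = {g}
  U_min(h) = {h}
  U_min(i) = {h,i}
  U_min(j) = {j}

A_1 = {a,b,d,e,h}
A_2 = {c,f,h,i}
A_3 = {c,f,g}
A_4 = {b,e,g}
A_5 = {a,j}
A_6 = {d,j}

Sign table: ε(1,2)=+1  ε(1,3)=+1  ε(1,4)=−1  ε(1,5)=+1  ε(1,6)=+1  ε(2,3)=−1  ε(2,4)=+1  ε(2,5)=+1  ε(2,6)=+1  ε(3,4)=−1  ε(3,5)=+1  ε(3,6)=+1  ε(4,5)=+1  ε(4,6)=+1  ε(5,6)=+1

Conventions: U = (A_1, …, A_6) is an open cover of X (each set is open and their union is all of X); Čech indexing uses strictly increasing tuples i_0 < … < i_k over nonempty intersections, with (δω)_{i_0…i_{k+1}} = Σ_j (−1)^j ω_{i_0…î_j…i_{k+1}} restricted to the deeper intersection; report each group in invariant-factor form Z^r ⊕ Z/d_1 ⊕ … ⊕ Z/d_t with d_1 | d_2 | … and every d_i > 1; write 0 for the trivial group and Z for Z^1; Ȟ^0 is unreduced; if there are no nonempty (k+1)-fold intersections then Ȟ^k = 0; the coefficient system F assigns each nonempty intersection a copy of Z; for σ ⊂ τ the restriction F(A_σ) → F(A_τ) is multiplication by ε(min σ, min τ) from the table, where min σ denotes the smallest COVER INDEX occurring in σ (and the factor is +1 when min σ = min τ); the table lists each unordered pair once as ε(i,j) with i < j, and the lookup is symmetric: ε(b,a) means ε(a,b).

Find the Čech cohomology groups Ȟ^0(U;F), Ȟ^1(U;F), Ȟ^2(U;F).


Ȟ^0 ≅ 0,  Ȟ^1 ≅ Z ⊕ Z/2,  Ȟ^2 ≅ 0

nonempty overlaps:
  A12={h} A14={b,e} A15={a} A16={d} A23={c,f} A34={g} A56={j}
C dims 6,7; δ0: rk 6, SNF 1^5·2
degree 0: 6−6−0 = 0 → Ȟ^0 ≅ 0
degree 1: 7−0−6 = 1 plus torsion [2] → Ȟ^1 ≅ Z ⊕ Z/2
degree 2: 0−0−0 = 0 → Ȟ^2 ≅ 0


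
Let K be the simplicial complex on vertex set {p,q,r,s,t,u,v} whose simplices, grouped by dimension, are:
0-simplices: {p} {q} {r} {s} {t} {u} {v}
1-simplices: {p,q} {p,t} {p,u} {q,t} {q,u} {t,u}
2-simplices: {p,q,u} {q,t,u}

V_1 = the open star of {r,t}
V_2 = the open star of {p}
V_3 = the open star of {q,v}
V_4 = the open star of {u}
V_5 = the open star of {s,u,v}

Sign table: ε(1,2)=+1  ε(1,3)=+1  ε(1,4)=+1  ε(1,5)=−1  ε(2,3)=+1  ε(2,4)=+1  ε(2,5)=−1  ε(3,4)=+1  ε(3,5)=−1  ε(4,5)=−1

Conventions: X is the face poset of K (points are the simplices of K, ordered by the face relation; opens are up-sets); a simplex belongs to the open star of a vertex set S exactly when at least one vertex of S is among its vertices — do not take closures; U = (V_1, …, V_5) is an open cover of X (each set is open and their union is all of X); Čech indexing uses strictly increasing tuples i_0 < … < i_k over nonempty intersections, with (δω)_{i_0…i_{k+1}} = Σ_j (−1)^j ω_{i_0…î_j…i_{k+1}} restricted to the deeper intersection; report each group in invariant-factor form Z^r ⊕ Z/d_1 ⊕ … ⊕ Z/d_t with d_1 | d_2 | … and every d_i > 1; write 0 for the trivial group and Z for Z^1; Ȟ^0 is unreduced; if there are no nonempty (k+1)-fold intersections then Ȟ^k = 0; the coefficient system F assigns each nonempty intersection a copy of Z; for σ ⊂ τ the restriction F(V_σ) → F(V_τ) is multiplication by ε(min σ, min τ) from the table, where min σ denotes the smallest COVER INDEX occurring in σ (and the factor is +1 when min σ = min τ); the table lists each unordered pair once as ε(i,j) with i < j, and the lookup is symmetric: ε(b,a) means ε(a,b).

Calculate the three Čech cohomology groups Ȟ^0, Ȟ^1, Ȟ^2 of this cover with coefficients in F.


Ȟ^0 = Z, Ȟ^1 = Z, Ȟ^2 = 0

intersection data:
  V1={{r},{t},{p,t},{q,t},{t,u},{q,t,u}} V2={{p},{p,q},{p,t},{p,u},{p,q,u}} V3={{q},{v},{p,q},{q,t},{q,u},{p,q,u},{q,t,u}} V4={{u},{p,u},{q,u},{t,u},{p,q,u},{q,t,u}} V5={{s},{u},{v},{p,u},{q,u},{t,u},{p,q,u},{q,t,u}}
  V12={{p,t}} V13={{q,t},{q,t,u}} V14={{t,u},{q,t,u}} V15={{t,u},{q,t,u}} V23={{p,q},{p,q,u}} V24={{p,u},{p,q,u}} V25={{p,u},{p,q,u}} V34={{q,u},{p,q,u},{q,t,u}} V35={{v},{q,u},{p,q,u},{q,t,u}} V45={{u},{p,u},{q,u},{t,u},{p,q,u},{q,t,u}}
  V134={{q,t,u}} V135={{q,t,u}} V145={{t,u},{q,t,u}} V234={{p,q,u}} V235={{p,q,u}} V245={{p,u},{p,q,u}} V345={{q,u},{p,q,u},{q,t,u}}
  V1345={{q,t,u}} V2345={{p,q,u}}
C dims 5,10,7,2; δ0: rk 4, SNF 1^4; δ1: rk 5, SNF 1^5; δ2: rk 2, SNF 1^2
Ȟ^0 = (5 − 4) − 0 = 1, so Ȟ^0 ≅ Z
Ȟ^1 = (10 − 5) − 4 = 1, so Ȟ^1 ≅ Z
Ȟ^2 = (7 − 2) − 5 = 0, so Ȟ^2 ≅ 0


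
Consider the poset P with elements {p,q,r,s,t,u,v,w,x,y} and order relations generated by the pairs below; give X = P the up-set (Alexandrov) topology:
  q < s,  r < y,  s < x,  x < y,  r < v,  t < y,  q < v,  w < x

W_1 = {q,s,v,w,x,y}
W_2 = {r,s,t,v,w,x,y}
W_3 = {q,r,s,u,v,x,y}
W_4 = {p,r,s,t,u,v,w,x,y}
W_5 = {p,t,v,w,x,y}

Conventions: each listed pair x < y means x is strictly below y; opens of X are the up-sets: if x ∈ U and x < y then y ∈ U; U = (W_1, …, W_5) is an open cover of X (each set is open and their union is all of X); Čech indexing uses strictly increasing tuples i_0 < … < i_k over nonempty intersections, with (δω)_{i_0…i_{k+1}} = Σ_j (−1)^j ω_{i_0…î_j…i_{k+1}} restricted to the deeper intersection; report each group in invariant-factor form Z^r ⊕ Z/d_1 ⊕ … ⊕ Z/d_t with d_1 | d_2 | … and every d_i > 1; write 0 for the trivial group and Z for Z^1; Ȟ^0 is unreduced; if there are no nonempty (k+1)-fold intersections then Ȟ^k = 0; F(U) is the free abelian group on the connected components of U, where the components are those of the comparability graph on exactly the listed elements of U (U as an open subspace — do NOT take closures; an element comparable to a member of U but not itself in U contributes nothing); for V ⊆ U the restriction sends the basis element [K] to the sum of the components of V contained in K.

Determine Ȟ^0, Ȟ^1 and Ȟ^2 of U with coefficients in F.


nerve simplices:
  W12={s,v,w,x,y} W13={q,s,v,x,y} W14={s,v,w,x,y} W15={v,w,x,y} W23={r,s,v,x,y} W24={r,s,t,v,w,x,y} W25={t,v,w,x,y} W34={r,s,u,v,x,y} W35={v,x,y} W45={p,t,v,w,x,y}
  W123={s,v,x,y} W124={s,v,w,x,y} W125={v,w,x,y} W134={s,v,x,y} W135={v,x,y} W145={v,w,x,y} W234={r,s,v,x,y} W235={v,x,y} W245={t,v,w,x,y} W345={v,x,y}
  W1234={s,v,x,y} W1235={v,x,y} W1245={v,w,x,y} W1345={v,x,y} W2345={v,x,y}
  W12345={v,x,y}
components per intersection:
  W1: {q,s,v,w,x,y}
  W2: {r,s,t,v,w,x,y}
  W3: {q,r,s,v,x,y} {u}
  W4: {p} {r,s,t,v,w,x,y} {u}
  W5: {p} {t,w,x,y} {v}
  W12: {s,w,x,y} {v}
  W13: {q,s,v,x,y}
  W14: {s,w,x,y} {v}
  W15: {v} {w,x,y}
  W23: {r,s,v,x,y}
  W24: {r,s,t,v,w,x,y}
  W25: {t,w,x,y} {v}
  W34: {r,s,v,x,y} {u}
  W35: {v} {x,y}
  W45: {p} {t,w,x,y} {v}
  W123: {s,x,y} {v}
  W124: {s,w,x,y} {v}
  W125: {v} {w,x,y}
  W134: {s,x,y} {v}
  W135: {v} {x,y}
  W145: {v} {w,x,y}
  W234: {r,s,v,x,y}
  W235: {v} {x,y}
  W245: {t,w,x,y} {v}
  W345: {v} {x,y}
  W1234: {s,x,y} {v}
  W1235: {v} {x,y}
  W1245: {v} {w,x,y}
  W1345: {v} {x,y}
  W2345: {v} {x,y}
  W12345: {v} {x,y}
C dims 10,18,19,10; δ0: rk 7, SNF 1^7; δ1: rk 11, SNF 1^11; δ2: rk 8, SNF 1^8
degree 0: 10−7−0 = 3 → Ȟ^0 ≅ Z^3
degree 1: 18−11−7 = 0 → Ȟ^1 ≅ 0
degree 2: 19−8−11 = 0 → Ȟ^2 ≅ 0

Ȟ^0 = Z^3, Ȟ^1 = 0, Ȟ^2 = 0


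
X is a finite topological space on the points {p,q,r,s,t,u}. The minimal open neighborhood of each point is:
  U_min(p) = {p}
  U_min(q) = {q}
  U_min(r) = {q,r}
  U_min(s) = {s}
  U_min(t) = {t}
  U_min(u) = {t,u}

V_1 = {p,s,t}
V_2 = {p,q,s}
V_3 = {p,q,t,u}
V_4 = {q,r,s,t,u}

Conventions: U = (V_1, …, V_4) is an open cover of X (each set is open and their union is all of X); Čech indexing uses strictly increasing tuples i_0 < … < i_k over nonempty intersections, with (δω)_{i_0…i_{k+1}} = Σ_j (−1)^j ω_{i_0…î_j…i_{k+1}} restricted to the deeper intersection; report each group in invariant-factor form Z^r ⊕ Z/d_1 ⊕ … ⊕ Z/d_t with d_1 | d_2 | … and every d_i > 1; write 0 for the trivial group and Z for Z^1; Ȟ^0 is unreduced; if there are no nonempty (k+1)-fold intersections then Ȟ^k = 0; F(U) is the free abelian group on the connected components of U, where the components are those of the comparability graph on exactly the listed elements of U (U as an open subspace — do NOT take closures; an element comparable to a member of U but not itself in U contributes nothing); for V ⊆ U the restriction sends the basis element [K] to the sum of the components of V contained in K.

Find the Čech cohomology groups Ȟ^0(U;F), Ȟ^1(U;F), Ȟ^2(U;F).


nerve of the cover:
  V12={p,s} V13={p,t} V14={s,t} V23={p,q} V24={q,s} V34={q,t,u}
  V123={p} V124={s} V134={t} V234={q}
components per intersection:
  V1: {p} {s} {t}
  V2: {p} {q} {s}
  V3: {p} {q} {t,u}
  V4: {q,r} {s} {t,u}
  V12: {p} {s}
  V13: {p} {t}
  V14: {s} {t}
  V23: {p} {q}
  V24: {q} {s}
  V34: {q} {t,u}
  V123: {p}
  V124: {s}
  V134: {t}
  V234: {q}
C dims 12,12,4; δ0: rk 8, SNF 1^8; δ1: rk 4, SNF 1^4
Ȟ^0 = (12 − 8) − 0 = 4, so Ȟ^0 ≅ Z^4
Ȟ^1 = (12 − 4) − 8 = 0, so Ȟ^1 ≅ 0
Ȟ^2 = (4 − 0) − 4 = 0, so Ȟ^2 ≅ 0

Ȟ^0 ≅ Z^4, Ȟ^1 ≅ 0 and Ȟ^2 ≅ 0


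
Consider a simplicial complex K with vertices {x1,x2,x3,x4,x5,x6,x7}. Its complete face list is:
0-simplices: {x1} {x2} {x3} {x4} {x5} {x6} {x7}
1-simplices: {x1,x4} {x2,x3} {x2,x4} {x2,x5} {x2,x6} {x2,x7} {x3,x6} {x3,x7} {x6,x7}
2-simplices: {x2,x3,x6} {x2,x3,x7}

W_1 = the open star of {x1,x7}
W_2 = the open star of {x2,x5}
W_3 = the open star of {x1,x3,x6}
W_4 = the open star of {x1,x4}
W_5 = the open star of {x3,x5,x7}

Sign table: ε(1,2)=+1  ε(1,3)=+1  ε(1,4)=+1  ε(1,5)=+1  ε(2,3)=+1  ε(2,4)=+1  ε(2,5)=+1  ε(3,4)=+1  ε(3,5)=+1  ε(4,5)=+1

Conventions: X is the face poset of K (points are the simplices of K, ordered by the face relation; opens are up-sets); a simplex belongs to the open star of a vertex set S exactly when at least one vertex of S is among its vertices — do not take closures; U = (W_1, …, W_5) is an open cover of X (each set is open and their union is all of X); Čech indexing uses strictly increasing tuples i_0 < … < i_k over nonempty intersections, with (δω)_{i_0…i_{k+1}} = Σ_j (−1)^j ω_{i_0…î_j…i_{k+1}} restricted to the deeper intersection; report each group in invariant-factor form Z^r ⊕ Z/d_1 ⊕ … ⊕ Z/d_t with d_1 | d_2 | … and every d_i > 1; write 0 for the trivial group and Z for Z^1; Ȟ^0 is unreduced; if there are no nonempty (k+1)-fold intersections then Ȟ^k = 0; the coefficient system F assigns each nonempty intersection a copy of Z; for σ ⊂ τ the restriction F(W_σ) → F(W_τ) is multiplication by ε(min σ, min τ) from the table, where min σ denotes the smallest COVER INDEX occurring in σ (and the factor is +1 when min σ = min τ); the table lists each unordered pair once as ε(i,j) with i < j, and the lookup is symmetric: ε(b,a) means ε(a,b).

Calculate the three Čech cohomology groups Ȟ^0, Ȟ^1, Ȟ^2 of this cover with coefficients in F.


cover nerve:
  W1={{x1},{x7},{x1,x4},{x2,x7},{x3,x7},{x6,x7},{x2,x3,x7}} W2={{x2},{x5},{x2,x3},{x2,x4},{x2,x5},{x2,x6},{x2,x7},{x2,x3,x6},{x2,x3,x7}} W3={{x1},{x3},{x6},{x1,x4},{x2,x3},{x2,x6},{x3,x6},{x3,x7},{x6,x7},{x2,x3,x6},{x2,x3,x7}} W4={{x1},{x4},{x1,x4},{x2,x4}} W5={{x3},{x5},{x7},{x2,x3},{x2,x5},{x2,x7},{x3,x6},{x3,x7},{x6,x7},{x2,x3,x6},{x2,x3,x7}}
  W12={{x2,x7},{x2,x3,x7}} W13={{x1},{x1,x4},{x3,x7},{x6,x7},{x2,x3,x7}} W14={{x1},{x1,x4}} W15={{x7},{x2,x7},{x3,x7},{x6,x7},{x2,x3,x7}} W23={{x2,x3},{x2,x6},{x2,x3,x6},{x2,x3,x7}} W24={{x2,x4}} W25={{x5},{x2,x3},{x2,x5},{x2,x7},{x2,x3,x6},{x2,x3,x7}} W34={{x1},{x1,x4}} W35={{x3},{x2,x3},{x3,x6},{x3,x7},{x6,x7},{x2,x3,x6},{x2,x3,x7}}
  W123={{x2,x3,x7}} W125={{x2,x7},{x2,x3,x7}} W134={{x1},{x1,x4}} W135={{x3,x7},{x6,x7},{x2,x3,x7}} W235={{x2,x3},{x2,x3,x6},{x2,x3,x7}}
  W1235={{x2,x3,x7}}
C dims 5,9,5,1; δ0: rk 4, SNF 1^4; δ1: rk 4, SNF 1^4; δ2: rk 1, SNF 1^1
Ȟ^0: (5−4)−0=1 ⇒ Z
Ȟ^1: (9−4)−4=1 ⇒ Z
Ȟ^2: (5−1)−4=0 ⇒ 0

Ȟ^0 = Z, Ȟ^1 = Z, Ȟ^2 = 0


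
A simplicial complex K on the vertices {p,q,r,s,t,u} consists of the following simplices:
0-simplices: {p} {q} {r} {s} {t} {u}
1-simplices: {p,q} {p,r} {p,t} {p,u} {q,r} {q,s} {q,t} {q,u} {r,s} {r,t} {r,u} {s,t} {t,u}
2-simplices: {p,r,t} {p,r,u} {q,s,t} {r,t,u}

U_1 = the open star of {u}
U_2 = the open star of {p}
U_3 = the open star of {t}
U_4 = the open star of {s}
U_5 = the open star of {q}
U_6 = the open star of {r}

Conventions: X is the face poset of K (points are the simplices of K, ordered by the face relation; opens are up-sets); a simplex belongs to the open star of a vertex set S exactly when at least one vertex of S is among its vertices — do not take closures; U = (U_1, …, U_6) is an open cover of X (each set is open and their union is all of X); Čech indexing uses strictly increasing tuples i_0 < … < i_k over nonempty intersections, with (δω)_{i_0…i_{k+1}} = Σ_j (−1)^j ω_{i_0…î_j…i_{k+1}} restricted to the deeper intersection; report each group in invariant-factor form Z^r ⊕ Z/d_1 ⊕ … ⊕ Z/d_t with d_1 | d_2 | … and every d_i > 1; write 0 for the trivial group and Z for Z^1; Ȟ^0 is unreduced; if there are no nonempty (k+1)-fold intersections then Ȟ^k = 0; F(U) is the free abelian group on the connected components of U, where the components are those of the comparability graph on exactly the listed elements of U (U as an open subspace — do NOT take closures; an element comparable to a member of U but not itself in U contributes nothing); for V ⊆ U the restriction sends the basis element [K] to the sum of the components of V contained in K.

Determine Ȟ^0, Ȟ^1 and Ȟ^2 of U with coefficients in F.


nerve of the cover:
  U1={{u},{p,u},{q,u},{r,u},{t,u},{p,r,u},{r,t,u}} U2={{p},{p,q},{p,r},{p,t},{p,u},{p,r,t},{p,r,u}} U3={{t},{p,t},{q,t},{r,t},{s,t},{t,u},{p,r,t},{q,s,t},{r,t,u}} U4={{s},{q,s},{r,s},{s,t},{q,s,t}} U5={{q},{p,q},{q,r},{q,s},{q,t},{q,u},{q,s,t}} U6={{r},{p,r},{q,r},{r,s},{r,t},{r,u},{p,r,t},{p,r,u},{r,t,u}}
  U12={{p,u},{p,r,u}} U13={{t,u},{r,t,u}} U15={{q,u}} U16={{r,u},{p,r,u},{r,t,u}} U23={{p,t},{p,r,t}} U25={{p,q}} U26={{p,r},{p,r,t},{p,r,u}} U34={{s,t},{q,s,t}} U35={{q,t},{q,s,t}} U36={{r,t},{p,r,t},{r,t,u}} U45={{q,s},{q,s,t}} U46={{r,s}} U56={{q,r}}
  U126={{p,r,u}} U136={{r,t,u}} U236={{p,r,t}} U345={{q,s,t}}
components per intersection:
  U1: {{u},{p,u},{q,u},{r,u},{t,u},{p,r,u},{r,t,u}}
  U2: {{p},{p,q},{p,r},{p,t},{p,u},{p,r,t},{p,r,u}}
  U3: {{t},{p,t},{q,t},{r,t},{s,t},{t,u},{p,r,t},{q,s,t},{r,t,u}}
  U4: {{s},{q,s},{r,s},{s,t},{q,s,t}}
  U5: {{q},{p,q},{q,r},{q,s},{q,t},{q,u},{q,s,t}}
  U6: {{r},{p,r},{q,r},{r,s},{r,t},{r,u},{p,r,t},{p,r,u},{r,t,u}}
  U12: {{p,u},{p,r,u}}
  U13: {{t,u},{r,t,u}}
  U15: {{q,u}}
  U16: {{r,u},{p,r,u},{r,t,u}}
  U23: {{p,t},{p,r,t}}
  U25: {{p,q}}
  U26: {{p,r},{p,r,t},{p,r,u}}
  U34: {{s,t},{q,s,t}}
  U35: {{q,t},{q,s,t}}
  U36: {{r,t},{p,r,t},{r,t,u}}
  U45: {{q,s},{q,s,t}}
  U46: {{r,s}}
  U56: {{q,r}}
  U126: {{p,r,u}}
  U136: {{r,t,u}}
  U236: {{p,r,t}}
  U345: {{q,s,t}}
C dims 6,13,4; δ0: rk 5, SNF 1^5; δ1: rk 4, SNF 1^4
Ȟ^0 = (6 − 5) − 0 = 1, so Ȟ^0 ≅ Z
Ȟ^1 = (13 − 4) − 5 = 4, so Ȟ^1 ≅ Z^4
Ȟ^2 = (4 − 0) − 4 = 0, so Ȟ^2 ≅ 0

Ȟ^0(U;F) ≅ Z,  Ȟ^1(U;F) ≅ Z^4,  Ȟ^2(U;F) ≅ 0


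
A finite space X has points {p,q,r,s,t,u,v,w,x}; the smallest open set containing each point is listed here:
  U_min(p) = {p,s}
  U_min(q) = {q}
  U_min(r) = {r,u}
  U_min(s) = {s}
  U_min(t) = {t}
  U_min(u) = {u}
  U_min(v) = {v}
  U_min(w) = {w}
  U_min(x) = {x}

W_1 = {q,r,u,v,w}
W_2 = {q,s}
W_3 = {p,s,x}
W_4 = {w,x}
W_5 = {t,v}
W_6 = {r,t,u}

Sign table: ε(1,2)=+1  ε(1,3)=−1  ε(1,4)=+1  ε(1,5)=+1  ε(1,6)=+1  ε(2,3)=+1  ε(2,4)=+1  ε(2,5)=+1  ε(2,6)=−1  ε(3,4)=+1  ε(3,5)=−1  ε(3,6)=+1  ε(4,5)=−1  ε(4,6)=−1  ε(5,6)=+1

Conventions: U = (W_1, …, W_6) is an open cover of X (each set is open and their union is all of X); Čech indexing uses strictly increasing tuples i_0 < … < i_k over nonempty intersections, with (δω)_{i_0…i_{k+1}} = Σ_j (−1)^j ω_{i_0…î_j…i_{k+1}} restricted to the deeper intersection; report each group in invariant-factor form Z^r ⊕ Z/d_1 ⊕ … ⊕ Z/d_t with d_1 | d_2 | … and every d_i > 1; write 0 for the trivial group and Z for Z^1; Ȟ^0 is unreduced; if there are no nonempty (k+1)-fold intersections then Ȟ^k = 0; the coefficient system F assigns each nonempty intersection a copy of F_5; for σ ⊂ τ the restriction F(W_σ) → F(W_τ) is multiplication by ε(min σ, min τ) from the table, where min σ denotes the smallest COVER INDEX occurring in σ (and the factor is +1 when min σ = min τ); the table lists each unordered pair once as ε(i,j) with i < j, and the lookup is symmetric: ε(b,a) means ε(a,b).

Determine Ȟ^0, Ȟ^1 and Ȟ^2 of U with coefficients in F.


intersection data:
  W12={q} W14={w} W15={v} W16={r,u} W23={s} W34={x} W56={t}
C dims 6,7; δ0: rk_F5 5
Ȟ^0 = (6 − 5) − 0 = 1, so Ȟ^0 ≅ Z/5
Ȟ^1 = (7 − 0) − 5 = 2, so Ȟ^1 ≅ Z/5 ⊕ Z/5
Ȟ^2 = (0 − 0) − 0 = 0, so Ȟ^2 ≅ 0

Ȟ^0 ≅ Z/5; Ȟ^1 ≅ Z/5 ⊕ Z/5; Ȟ^2 ≅ 0


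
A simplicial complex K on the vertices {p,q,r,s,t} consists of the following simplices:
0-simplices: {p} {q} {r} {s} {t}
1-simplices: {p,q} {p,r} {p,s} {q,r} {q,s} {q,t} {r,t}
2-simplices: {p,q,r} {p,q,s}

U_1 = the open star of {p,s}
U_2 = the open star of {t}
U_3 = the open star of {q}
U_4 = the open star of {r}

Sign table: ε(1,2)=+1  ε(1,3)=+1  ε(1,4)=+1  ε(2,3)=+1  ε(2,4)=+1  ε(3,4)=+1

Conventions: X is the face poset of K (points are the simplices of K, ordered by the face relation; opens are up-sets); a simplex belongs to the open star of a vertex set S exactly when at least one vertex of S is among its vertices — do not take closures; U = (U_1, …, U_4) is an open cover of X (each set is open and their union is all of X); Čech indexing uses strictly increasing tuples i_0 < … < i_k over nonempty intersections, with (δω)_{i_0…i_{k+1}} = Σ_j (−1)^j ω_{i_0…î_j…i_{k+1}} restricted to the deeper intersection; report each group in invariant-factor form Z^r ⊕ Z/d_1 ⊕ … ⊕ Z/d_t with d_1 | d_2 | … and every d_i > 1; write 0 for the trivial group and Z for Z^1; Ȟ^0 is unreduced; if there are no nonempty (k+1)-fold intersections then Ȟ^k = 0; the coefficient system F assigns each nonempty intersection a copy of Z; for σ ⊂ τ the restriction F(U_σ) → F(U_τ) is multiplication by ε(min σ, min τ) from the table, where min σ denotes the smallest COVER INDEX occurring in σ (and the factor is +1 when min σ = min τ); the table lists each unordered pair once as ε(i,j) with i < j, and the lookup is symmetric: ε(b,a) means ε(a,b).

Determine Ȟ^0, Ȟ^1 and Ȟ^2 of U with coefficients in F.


Ȟ^0 = Z, Ȟ^1 = Z and Ȟ^2 = 0

cover nerve:
  U1={{p},{s},{p,q},{p,r},{p,s},{q,s},{p,q,r},{p,q,s}} U2={{t},{q,t},{r,t}} U3={{q},{p,q},{q,r},{q,s},{q,t},{p,q,r},{p,q,s}} U4={{r},{p,r},{q,r},{r,t},{p,q,r}}
  U13={{p,q},{q,s},{p,q,r},{p,q,s}} U14={{p,r},{p,q,r}} U23={{q,t}} U24={{r,t}} U34={{q,r},{p,q,r}}
  U134={{p,q,r}}
C dims 4,5,1; δ0: rk 3, SNF 1^3; δ1: rk 1, SNF 1^1
Ȟ^0: (4−3)−0=1 ⇒ Z
Ȟ^1: (5−1)−3=1 ⇒ Z
Ȟ^2: (1−0)−1=0 ⇒ 0


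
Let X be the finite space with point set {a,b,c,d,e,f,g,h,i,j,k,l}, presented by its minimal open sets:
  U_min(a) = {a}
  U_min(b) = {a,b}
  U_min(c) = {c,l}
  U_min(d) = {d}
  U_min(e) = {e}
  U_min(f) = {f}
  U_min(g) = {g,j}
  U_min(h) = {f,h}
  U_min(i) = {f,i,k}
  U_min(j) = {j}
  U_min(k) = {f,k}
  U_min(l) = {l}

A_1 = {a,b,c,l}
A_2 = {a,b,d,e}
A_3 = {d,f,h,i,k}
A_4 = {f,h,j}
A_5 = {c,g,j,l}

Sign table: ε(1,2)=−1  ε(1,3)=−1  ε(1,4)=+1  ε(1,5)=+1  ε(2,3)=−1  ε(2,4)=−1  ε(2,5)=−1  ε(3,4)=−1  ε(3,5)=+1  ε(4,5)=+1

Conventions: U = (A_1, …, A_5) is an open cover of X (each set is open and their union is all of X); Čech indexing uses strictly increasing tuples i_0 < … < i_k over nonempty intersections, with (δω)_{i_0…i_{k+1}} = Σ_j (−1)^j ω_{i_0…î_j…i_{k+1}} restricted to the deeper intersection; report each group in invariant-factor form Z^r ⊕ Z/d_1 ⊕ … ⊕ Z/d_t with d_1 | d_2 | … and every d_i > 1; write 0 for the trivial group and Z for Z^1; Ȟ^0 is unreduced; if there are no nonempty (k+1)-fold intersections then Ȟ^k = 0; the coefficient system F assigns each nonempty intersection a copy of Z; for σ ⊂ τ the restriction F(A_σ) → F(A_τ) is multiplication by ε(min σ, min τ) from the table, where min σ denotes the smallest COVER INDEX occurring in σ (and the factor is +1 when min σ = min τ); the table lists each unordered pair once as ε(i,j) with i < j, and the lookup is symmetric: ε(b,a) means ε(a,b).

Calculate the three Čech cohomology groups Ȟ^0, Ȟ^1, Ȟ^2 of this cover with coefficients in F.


Ȟ^0 = 0; Ȟ^1 = Z/2; Ȟ^2 = 0

intersection data:
  A12={a,b} A15={c,l} A23={d} A34={f,h} A45={j}
C dims 5,5; δ0: rk 5, SNF 1^4·2
Ȟ^0 = (5 − 5) − 0 = 0, so Ȟ^0 ≅ 0
Ȟ^1 = (5 − 0) − 5 = 0 plus torsion [2], so Ȟ^1 ≅ Z/2
Ȟ^2 = (0 − 0) − 0 = 0, so Ȟ^2 ≅ 0


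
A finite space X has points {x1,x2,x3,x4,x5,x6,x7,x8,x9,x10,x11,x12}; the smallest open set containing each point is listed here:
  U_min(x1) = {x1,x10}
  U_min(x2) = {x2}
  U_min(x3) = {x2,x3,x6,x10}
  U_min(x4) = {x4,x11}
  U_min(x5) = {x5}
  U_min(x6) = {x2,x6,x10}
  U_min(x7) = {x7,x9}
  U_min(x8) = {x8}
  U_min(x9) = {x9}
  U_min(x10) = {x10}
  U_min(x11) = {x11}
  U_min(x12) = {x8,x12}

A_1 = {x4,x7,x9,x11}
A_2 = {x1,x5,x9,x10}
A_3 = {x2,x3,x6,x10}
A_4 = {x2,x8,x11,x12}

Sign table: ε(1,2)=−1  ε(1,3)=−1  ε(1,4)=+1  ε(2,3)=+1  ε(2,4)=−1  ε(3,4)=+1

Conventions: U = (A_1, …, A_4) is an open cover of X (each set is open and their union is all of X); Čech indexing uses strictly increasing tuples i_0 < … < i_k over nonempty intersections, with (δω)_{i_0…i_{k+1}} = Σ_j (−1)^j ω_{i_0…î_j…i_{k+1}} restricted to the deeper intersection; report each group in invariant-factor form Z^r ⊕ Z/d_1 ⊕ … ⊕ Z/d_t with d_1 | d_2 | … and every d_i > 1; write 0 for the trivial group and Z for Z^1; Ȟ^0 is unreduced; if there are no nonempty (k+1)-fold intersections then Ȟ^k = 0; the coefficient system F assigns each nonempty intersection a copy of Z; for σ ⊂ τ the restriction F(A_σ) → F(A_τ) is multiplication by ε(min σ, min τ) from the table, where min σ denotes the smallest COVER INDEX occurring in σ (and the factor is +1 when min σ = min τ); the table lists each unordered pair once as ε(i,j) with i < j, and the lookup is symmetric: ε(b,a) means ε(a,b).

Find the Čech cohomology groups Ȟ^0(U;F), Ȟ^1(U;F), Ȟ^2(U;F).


Ȟ^0 ≅ 0, Ȟ^1 ≅ Z/2, Ȟ^2 ≅ 0

nonempty intersections:
  A12={x9} A14={x11} A23={x10} A34={x2}
C dims 4,4; δ0: rk 4, SNF 1^3·2
Ȟ^0: (4−4)−0=0 ⇒ 0
Ȟ^1: (4−0)−4=0 plus torsion [2] ⇒ Z/2
Ȟ^2: (0−0)−0=0 ⇒ 0


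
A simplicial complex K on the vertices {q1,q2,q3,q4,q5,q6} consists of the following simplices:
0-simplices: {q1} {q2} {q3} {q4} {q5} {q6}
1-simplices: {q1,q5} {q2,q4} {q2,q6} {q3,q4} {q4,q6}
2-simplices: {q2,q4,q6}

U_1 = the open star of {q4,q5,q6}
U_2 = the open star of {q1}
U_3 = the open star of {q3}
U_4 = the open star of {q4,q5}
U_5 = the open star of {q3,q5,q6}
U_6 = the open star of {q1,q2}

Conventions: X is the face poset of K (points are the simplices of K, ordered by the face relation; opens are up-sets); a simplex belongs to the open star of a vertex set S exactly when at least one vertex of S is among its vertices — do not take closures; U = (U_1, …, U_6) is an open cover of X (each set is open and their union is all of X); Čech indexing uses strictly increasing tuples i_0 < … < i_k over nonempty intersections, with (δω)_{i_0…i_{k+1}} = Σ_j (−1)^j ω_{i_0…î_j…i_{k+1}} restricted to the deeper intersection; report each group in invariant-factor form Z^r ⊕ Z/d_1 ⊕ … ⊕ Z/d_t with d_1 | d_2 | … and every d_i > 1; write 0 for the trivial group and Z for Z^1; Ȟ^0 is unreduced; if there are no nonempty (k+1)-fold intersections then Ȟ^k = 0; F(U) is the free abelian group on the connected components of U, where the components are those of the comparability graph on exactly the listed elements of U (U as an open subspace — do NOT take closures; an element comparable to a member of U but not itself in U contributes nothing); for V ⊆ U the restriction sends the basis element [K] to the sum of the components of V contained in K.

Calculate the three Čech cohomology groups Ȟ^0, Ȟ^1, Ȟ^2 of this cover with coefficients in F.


nonempty intersections:
  U1={{q4},{q5},{q6},{q1,q5},{q2,q4},{q2,q6},{q3,q4},{q4,q6},{q2,q4,q6}} U2={{q1},{q1,q5}} U3={{q3},{q3,q4}} U4={{q4},{q5},{q1,q5},{q2,q4},{q3,q4},{q4,q6},{q2,q4,q6}} U5={{q3},{q5},{q6},{q1,q5},{q2,q6},{q3,q4},{q4,q6},{q2,q4,q6}} U6={{q1},{q2},{q1,q5},{q2,q4},{q2,q6},{q2,q4,q6}}
  U12={{q1,q5}} U13={{q3,q4}} U14={{q4},{q5},{q1,q5},{q2,q4},{q3,q4},{q4,q6},{q2,q4,q6}} U15={{q5},{q6},{q1,q5},{q2,q6},{q3,q4},{q4,q6},{q2,q4,q6}} U16={{q1,q5},{q2,q4},{q2,q6},{q2,q4,q6}} U24={{q1,q5}} U25={{q1,q5}} U26={{q1},{q1,q5}} U34={{q3,q4}} U35={{q3},{q3,q4}} U45={{q5},{q1,q5},{q3,q4},{q4,q6},{q2,q4,q6}} U46={{q1,q5},{q2,q4},{q2,q4,q6}} U56={{q1,q5},{q2,q6},{q2,q4,q6}}
  U124={{q1,q5}} U125={{q1,q5}} U126={{q1,q5}} U134={{q3,q4}} U135={{q3,q4}} U145={{q5},{q1,q5},{q3,q4},{q4,q6},{q2,q4,q6}} U146={{q1,q5},{q2,q4},{q2,q4,q6}} U156={{q1,q5},{q2,q6},{q2,q4,q6}} U245={{q1,q5}} U246={{q1,q5}} U256={{q1,q5}} U345={{q3,q4}} U456={{q1,q5},{q2,q4,q6}}
  U1245={{q1,q5}} U1246={{q1,q5}} U1256={{q1,q5}} U1345={{q3,q4}} U1456={{q1,q5},{q2,q4,q6}} U2456={{q1,q5}}
  U12456={{q1,q5}}
components per intersection:
  U1: {{q4},{q6},{q2,q4},{q2,q6},{q3,q4},{q4,q6},{q2,q4,q6}} {{q5},{q1,q5}}
  U2: {{q1},{q1,q5}}
  U3: {{q3},{q3,q4}}
  U4: {{q4},{q2,q4},{q3,q4},{q4,q6},{q2,q4,q6}} {{q5},{q1,q5}}
  U5: {{q3},{q3,q4}} {{q5},{q1,q5}} {{q6},{q2,q6},{q4,q6},{q2,q4,q6}}
  U6: {{q1},{q1,q5}} {{q2},{q2,q4},{q2,q6},{q2,q4,q6}}
  U12: {{q1,q5}}
  U13: {{q3,q4}}
  U14: {{q4},{q2,q4},{q3,q4},{q4,q6},{q2,q4,q6}} {{q5},{q1,q5}}
  U15: {{q5},{q1,q5}} {{q6},{q2,q6},{q4,q6},{q2,q4,q6}} {{q3,q4}}
  U16: {{q1,q5}} {{q2,q4},{q2,q6},{q2,q4,q6}}
  U24: {{q1,q5}}
  U25: {{q1,q5}}
  U26: {{q1},{q1,q5}}
  U34: {{q3,q4}}
  U35: {{q3},{q3,q4}}
  U45: {{q5},{q1,q5}} {{q3,q4}} {{q4,q6},{q2,q4,q6}}
  U46: {{q1,q5}} {{q2,q4},{q2,q4,q6}}
  U56: {{q1,q5}} {{q2,q6},{q2,q4,q6}}
  U124: {{q1,q5}}
  U125: {{q1,q5}}
  U126: {{q1,q5}}
  U134: {{q3,q4}}
  U135: {{q3,q4}}
  U145: {{q5},{q1,q5}} {{q3,q4}} {{q4,q6},{q2,q4,q6}}
  U146: {{q1,q5}} {{q2,q4},{q2,q4,q6}}
  U156: {{q1,q5}} {{q2,q6},{q2,q4,q6}}
  U245: {{q1,q5}}
  U246: {{q1,q5}}
  U256: {{q1,q5}}
  U345: {{q3,q4}}
  U456: {{q1,q5}} {{q2,q4,q6}}
  U1245: {{q1,q5}}
  U1246: {{q1,q5}}
  U1256: {{q1,q5}}
  U1345: {{q3,q4}}
  U1456: {{q1,q5}} {{q2,q4,q6}}
  U2456: {{q1,q5}}
  U12456: {{q1,q5}}
C dims 11,21,18,7; δ0: rk 9, SNF 1^9; δ1: rk 12, SNF 1^12; δ2: rk 6, SNF 1^6
Ȟ^0: (11−9)−0=2 ⇒ Z^2
Ȟ^1: (21−12)−9=0 ⇒ 0
Ȟ^2: (18−6)−12=0 ⇒ 0

Ȟ^0(U;F) ≅ Z^2; Ȟ^1(U;F) ≅ 0; Ȟ^2(U;F) ≅ 0


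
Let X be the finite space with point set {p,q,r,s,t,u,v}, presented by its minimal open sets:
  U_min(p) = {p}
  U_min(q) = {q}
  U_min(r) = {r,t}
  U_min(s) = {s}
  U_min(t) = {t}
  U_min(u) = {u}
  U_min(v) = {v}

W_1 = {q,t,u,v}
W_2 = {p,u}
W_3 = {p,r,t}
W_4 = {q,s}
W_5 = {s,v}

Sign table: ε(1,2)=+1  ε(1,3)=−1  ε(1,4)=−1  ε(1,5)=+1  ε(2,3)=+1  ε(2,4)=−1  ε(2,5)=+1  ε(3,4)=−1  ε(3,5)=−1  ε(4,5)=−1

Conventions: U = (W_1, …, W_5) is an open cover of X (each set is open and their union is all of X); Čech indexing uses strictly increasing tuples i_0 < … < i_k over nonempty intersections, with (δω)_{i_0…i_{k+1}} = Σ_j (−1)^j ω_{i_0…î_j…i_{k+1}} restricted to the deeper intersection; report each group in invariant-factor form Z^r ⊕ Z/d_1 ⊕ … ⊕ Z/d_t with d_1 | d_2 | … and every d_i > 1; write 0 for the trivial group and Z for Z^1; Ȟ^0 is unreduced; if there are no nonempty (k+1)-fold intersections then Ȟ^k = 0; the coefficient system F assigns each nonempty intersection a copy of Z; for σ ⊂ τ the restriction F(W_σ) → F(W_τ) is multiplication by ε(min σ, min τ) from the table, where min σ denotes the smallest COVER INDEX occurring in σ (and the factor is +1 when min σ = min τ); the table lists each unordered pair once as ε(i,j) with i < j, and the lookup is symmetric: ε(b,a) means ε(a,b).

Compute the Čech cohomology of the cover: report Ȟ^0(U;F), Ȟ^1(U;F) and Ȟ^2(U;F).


intersection data:
  W12={u} W13={t} W14={q} W15={v} W23={p} W45={s}
C dims 5,6; δ0: rk 5, SNF 1^4·2
Ȟ^0 = (5 − 5) − 0 = 0, so Ȟ^0 ≅ 0
Ȟ^1 = (6 − 0) − 5 = 1 plus torsion [2], so Ȟ^1 ≅ Z ⊕ Z/2
Ȟ^2 = (0 − 0) − 0 = 0, so Ȟ^2 ≅ 0

Ȟ^0 = 0,  Ȟ^1 = Z ⊕ Z/2,  Ȟ^2 = 0


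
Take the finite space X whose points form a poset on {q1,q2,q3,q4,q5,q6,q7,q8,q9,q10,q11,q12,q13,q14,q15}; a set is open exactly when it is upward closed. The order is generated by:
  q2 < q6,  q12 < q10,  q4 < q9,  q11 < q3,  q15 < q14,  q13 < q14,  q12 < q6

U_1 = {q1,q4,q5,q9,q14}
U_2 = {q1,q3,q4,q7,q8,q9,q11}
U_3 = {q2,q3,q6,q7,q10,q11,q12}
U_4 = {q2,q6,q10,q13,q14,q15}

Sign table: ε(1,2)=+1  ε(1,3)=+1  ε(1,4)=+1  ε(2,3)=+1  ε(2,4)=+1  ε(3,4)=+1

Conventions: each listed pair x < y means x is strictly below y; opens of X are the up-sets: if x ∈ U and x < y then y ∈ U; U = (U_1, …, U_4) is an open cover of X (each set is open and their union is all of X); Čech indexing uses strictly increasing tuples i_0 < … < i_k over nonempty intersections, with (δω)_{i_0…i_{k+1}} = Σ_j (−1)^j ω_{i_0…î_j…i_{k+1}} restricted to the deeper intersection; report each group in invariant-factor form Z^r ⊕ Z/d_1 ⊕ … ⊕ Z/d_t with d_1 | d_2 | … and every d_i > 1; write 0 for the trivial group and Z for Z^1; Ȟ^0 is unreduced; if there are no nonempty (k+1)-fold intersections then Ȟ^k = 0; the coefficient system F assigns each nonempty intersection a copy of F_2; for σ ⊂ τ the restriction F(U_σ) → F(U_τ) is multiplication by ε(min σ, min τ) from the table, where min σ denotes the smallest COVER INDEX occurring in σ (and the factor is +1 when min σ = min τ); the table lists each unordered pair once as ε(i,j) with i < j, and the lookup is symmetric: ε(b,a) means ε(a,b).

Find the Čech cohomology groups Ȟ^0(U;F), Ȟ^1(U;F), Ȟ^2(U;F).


Ȟ^0(U;F) ≅ Z/2,  Ȟ^1(U;F) ≅ Z/2,  Ȟ^2(U;F) ≅ 0

nerve simplices:
  U12={q1,q4,q9} U14={q14} U23={q3,q7,q11} U34={q2,q6,q10}
C dims 4,4; δ0: rk_F2 3
degree 0: 4−3−0 = 1 → Ȟ^0 ≅ Z/2
degree 1: 4−0−3 = 1 → Ȟ^1 ≅ Z/2
degree 2: 0−0−0 = 0 → Ȟ^2 ≅ 0


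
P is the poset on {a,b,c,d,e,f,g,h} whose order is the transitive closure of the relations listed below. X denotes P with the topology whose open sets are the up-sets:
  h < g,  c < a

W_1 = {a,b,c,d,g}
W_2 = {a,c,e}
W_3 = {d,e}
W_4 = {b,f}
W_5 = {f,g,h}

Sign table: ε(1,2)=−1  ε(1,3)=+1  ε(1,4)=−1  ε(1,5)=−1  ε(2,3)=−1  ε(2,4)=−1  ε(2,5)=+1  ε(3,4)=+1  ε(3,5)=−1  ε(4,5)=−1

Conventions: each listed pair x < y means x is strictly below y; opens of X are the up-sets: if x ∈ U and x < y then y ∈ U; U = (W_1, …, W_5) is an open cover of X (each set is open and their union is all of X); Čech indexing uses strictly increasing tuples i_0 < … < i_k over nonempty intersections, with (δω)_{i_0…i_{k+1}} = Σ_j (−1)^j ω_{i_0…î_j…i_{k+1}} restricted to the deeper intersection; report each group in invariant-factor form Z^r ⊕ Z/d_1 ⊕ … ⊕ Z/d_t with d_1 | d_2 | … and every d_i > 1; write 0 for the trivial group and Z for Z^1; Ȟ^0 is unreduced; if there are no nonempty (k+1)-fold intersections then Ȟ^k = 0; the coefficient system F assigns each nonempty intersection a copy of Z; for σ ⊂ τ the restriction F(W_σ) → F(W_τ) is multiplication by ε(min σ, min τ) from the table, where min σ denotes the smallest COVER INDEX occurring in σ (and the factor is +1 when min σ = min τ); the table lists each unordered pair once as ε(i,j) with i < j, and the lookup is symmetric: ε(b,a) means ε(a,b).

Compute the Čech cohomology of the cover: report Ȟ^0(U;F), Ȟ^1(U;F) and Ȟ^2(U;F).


nonempty intersections:
  W12={a,c} W13={d} W14={b} W15={g} W23={e} W45={f}
C dims 5,6; δ0: rk 5, SNF 1^4·2
Ȟ^0: (5−5)−0=0 ⇒ 0
Ȟ^1: (6−0)−5=1 plus torsion [2] ⇒ Z ⊕ Z/2
Ȟ^2: (0−0)−0=0 ⇒ 0

Ȟ^0(U;F) ≅ 0, Ȟ^1(U;F) ≅ Z ⊕ Z/2 and Ȟ^2(U;F) ≅ 0


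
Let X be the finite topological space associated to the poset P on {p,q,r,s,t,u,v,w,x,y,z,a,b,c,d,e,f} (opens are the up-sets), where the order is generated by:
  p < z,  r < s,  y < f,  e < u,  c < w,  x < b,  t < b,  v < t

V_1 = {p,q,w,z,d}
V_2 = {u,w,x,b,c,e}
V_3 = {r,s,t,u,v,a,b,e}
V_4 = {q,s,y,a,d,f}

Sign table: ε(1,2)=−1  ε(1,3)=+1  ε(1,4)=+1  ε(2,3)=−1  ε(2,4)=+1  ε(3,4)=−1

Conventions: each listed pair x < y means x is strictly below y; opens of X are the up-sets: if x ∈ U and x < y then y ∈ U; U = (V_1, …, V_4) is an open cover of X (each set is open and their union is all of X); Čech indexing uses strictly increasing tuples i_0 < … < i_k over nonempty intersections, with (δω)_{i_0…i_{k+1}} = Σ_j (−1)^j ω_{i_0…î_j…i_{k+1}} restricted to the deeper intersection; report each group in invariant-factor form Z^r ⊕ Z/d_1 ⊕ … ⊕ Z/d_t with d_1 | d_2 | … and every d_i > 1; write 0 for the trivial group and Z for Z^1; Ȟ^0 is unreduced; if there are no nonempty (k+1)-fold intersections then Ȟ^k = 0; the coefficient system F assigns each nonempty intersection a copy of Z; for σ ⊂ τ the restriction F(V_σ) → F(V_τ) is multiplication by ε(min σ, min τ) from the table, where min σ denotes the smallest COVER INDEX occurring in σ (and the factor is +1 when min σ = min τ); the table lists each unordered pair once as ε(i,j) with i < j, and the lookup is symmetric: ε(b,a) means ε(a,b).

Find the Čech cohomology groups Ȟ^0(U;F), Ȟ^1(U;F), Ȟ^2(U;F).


nonempty overlaps:
  V12={w} V14={q,d} V23={u,b,e} V34={s,a}
C dims 4,4; δ0: rk 4, SNF 1^3·2
degree 0: 4−4−0 = 0 → Ȟ^0 ≅ 0
degree 1: 4−0−4 = 0 plus torsion [2] → Ȟ^1 ≅ Z/2
degree 2: 0−0−0 = 0 → Ȟ^2 ≅ 0

Ȟ^0(U;F) ≅ 0; Ȟ^1(U;F) ≅ Z/2; Ȟ^2(U;F) ≅ 0


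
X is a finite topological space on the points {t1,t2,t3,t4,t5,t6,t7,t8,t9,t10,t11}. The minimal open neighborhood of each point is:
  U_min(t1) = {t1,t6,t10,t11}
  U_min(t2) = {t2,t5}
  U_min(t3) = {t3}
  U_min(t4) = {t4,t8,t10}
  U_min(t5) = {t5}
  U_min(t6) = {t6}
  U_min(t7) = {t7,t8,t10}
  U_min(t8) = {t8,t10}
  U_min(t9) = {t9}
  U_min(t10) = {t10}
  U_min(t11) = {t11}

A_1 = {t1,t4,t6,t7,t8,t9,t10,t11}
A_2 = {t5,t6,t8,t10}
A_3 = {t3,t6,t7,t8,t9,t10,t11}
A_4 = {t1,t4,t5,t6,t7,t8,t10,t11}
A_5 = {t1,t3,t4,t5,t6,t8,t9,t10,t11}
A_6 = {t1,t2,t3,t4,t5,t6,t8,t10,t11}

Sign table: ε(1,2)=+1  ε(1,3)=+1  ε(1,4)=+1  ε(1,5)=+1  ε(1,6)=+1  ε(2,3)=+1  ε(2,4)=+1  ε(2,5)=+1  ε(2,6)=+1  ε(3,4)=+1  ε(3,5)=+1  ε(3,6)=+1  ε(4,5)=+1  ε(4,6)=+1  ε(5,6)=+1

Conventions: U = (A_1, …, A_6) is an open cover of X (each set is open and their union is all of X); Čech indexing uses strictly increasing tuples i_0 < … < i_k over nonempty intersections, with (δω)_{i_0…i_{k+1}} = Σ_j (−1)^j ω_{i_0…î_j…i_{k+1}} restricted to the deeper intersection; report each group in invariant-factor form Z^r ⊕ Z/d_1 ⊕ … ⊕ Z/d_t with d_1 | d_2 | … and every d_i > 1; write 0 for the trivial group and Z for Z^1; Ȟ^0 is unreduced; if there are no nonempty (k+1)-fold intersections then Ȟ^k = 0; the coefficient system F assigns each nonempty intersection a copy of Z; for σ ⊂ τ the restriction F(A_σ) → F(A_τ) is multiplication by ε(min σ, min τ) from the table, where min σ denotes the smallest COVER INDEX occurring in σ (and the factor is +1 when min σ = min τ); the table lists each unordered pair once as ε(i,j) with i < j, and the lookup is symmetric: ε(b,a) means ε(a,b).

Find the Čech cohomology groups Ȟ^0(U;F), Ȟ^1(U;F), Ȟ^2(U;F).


nerve simplices:
  A12={t6,t8,t10} A13={t6,t7,t8,t9,t10,t11} A14={t1,t4,t6,t7,t8,t10,t11} A15={t1,t4,t6,t8,t9,t10,t11} A16={t1,t4,t6,t8,t10,t11} A23={t6,t8,t10} A24={t5,t6,t8,t10} A25={t5,t6,t8,t10} A26={t5,t6,t8,t10} A34={t6,t7,t8,t10,t11} A35={t3,t6,t8,t9,t10,t11} A36={t3,t6,t8,t10,t11} A45={t1,t4,t5,t6,t8,t10,t11} A46={t1,t4,t5,t6,t8,t10,t11} A56={t1,t3,t4,t5,t6,t8,t10,t11}
  A123={t6,t8,t10} A124={t6,t8,t10} A125={t6,t8,t10} A126={t6,t8,t10} A134={t6,t7,t8,t10,t11} A135={t6,t8,t9,t10,t11} A136={t6,t8,t10,t11} A145={t1,t4,t6,t8,t10,t11} A146={t1,t4,t6,t8,t10,t11} A156={t1,t4,t6,t8,t10,t11} A234={t6,t8,t10} A235={t6,t8,t10} A236={t6,t8,t10} A245={t5,t6,t8,t10} A246={t5,t6,t8,t10} A256={t5,t6,t8,t10} A345={t6,t8,t10,t11} A346={t6,t8,t10,t11} A356={t3,t6,t8,t10,t11} A456={t1,t4,t5,t6,t8,t10,t11}
  A1234={t6,t8,t10} A1235={t6,t8,t10} A1236={t6,t8,t10} A1245={t6,t8,t10} A1246={t6,t8,t10} A1256={t6,t8,t10} A1345={t6,t8,t10,t11} A1346={t6,t8,t10,t11} A1356={t6,t8,t10,t11} A1456={t1,t4,t6,t8,t10,t11} A2345={t6,t8,t10} A2346={t6,t8,t10} A2356={t6,t8,t10} A2456={t5,t6,t8,t10} A3456={t6,t8,t10,t11}
  A12345={t6,t8,t10} A12346={t6,t8,t10} A12356={t6,t8,t10} A12456={t6,t8,t10} A13456={t6,t8,t10,t11} A23456={t6,t8,t10}
  A123456={t6,t8,t10}
C dims 6,15,20,15; δ0: rk 5, SNF 1^5; δ1: rk 10, SNF 1^10; δ2: rk 10, SNF 1^10
degree 0: 6−5−0 = 1 → Ȟ^0 ≅ Z
degree 1: 15−10−5 = 0 → Ȟ^1 ≅ 0
degree 2: 20−10−10 = 0 → Ȟ^2 ≅ 0

Ȟ^0 = Z; Ȟ^1 = 0; Ȟ^2 = 0
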